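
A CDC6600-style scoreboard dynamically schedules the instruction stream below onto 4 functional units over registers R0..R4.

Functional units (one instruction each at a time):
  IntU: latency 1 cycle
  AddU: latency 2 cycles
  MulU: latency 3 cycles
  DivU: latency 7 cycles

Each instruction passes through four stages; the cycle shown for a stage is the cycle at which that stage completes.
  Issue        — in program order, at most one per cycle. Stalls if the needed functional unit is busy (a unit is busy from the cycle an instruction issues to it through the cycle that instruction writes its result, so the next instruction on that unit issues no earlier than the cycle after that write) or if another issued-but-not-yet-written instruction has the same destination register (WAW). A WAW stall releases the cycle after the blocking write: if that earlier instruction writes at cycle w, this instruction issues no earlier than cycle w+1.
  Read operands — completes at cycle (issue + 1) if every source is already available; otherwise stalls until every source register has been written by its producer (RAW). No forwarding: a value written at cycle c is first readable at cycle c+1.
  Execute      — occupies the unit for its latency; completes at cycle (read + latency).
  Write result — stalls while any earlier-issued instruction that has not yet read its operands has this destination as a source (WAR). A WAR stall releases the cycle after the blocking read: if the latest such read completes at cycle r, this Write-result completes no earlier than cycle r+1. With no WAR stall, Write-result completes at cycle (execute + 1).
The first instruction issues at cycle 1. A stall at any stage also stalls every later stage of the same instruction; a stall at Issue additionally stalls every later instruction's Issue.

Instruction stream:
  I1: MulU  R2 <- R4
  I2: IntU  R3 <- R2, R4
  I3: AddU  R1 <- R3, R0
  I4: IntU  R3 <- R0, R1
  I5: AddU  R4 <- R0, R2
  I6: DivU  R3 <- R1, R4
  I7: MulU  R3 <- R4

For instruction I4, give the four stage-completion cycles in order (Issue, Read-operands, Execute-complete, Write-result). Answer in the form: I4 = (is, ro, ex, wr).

  I1 | 1 | 2 | 5 | 6
  I2 | 2 | 7 | 8 | 9   RAW R2: wait I1 write@6
  I3 | 3 | 10 | 12 | 13   RAW R3: wait I2 write@9
  I4 | 10 | 14 | 15 | 16   struct: IntU busy until I2 writes@9 · RAW R1: wait I3 write@13
  I5 | 14 | 15 | 17 | 18   struct: AddU busy until I3 writes@13
  I6 | 17 | 19 | 26 | 27   WAW R3: wait I4 write@16 · RAW R4: wait I5 write@18
  I7 | 28 | 29 | 32 | 33   WAW R3: wait I6 write@27

I4 = (10, 14, 15, 16)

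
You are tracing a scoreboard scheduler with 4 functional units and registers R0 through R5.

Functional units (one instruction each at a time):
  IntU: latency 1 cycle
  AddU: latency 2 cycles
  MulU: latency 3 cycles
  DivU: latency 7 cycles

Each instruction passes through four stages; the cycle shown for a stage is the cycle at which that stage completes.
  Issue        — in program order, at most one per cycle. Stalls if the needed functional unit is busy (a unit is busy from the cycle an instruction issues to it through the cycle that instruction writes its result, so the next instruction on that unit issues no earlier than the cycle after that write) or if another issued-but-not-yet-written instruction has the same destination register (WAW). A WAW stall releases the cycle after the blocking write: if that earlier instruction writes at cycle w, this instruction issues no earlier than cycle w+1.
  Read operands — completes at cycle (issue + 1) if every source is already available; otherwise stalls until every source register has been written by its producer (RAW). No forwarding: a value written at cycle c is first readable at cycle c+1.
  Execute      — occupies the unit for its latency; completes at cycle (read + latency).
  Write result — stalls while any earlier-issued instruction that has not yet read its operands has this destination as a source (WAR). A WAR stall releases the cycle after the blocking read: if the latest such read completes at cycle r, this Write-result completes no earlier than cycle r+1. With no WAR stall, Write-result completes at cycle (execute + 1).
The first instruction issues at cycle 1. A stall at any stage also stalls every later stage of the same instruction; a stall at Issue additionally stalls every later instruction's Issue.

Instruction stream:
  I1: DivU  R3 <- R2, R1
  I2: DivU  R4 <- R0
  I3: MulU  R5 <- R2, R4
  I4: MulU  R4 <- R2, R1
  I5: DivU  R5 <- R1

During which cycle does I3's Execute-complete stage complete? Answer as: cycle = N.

cycle = 24

I1 -> (1, 2, 9, 10)
I2 -> (11, 12, 19, 20)  // struct: DivU busy until I1 writes@10
I3 -> (12, 21, 24, 25)  // RAW R4: wait I2 write@20
I4 -> (26, 27, 30, 31)  // struct: MulU busy until I3 writes@25
I5 -> (27, 28, 35, 36)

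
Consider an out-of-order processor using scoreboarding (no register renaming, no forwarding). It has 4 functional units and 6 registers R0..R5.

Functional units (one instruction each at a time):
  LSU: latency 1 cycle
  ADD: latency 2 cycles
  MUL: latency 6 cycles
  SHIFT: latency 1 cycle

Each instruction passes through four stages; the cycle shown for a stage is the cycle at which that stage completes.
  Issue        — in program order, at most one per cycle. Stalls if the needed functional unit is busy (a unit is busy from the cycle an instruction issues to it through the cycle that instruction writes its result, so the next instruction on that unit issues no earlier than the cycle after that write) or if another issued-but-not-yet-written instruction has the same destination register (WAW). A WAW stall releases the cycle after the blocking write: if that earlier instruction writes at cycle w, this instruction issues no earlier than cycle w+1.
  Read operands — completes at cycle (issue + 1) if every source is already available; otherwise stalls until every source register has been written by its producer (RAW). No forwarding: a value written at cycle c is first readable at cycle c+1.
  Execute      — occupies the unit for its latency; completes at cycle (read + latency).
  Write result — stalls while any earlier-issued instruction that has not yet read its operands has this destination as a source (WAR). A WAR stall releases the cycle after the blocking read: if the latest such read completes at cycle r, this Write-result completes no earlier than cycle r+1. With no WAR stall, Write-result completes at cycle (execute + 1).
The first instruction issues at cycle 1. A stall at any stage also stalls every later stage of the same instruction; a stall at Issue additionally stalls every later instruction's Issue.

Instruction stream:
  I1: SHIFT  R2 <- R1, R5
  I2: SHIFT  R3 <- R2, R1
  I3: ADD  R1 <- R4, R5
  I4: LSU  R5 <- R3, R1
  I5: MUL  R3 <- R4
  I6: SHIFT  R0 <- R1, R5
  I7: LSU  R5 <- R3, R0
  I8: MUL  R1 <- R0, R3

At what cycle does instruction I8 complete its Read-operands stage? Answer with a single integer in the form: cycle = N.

cycle = 19

c1: I1 issues→SHIFT
c2: I1 reads
c3: I1 exec-done
c4: I1 writes R2
c5: I2 issues→SHIFT
c6: I2 reads | I3 issues→ADD
c7: I2 exec-done | I3 reads | I4 issues→LSU
c8: I2 writes R3
c9: I3 exec-done | I5 issues→MUL
c10: I3 writes R1 | I5 reads | I6 issues→SHIFT
c11: I4 reads
c12: I4 exec-done
c13: I4 writes R5
c14: I6 reads | I7 issues→LSU
c15: I6 exec-done
c16: I5 exec-done | I6 writes R0
c17: I5 writes R3
c18: I7 reads | I8 issues→MUL
c19: I7 exec-done | I8 reads
c20: I7 writes R5
c25: I8 exec-done
c26: I8 writes R1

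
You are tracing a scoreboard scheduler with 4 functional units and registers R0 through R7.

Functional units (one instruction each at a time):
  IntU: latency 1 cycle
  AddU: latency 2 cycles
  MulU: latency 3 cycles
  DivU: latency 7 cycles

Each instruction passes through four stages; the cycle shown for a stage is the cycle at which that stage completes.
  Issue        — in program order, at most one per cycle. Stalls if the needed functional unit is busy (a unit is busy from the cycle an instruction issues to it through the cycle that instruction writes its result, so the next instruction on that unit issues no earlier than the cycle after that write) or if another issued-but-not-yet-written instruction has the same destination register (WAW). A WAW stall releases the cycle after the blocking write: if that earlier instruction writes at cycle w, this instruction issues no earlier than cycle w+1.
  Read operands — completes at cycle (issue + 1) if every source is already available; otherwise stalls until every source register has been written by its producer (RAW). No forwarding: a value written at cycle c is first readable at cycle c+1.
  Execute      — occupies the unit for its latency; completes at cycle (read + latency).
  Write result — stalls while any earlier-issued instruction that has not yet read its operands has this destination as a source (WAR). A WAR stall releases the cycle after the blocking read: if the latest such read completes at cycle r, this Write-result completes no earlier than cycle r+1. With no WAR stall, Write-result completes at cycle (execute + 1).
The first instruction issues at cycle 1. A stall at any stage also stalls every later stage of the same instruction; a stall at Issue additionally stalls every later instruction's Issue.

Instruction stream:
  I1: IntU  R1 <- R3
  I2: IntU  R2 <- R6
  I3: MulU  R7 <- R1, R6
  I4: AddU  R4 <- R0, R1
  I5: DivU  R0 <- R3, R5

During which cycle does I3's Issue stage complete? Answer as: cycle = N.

[I1] 1/2/3/4
[I2] 5/6/7/8  (struct: IntU busy until I1 writes@4)
[I3] 6/7/10/11
[I4] 7/8/10/11
[I5] 8/9/16/17

cycle = 6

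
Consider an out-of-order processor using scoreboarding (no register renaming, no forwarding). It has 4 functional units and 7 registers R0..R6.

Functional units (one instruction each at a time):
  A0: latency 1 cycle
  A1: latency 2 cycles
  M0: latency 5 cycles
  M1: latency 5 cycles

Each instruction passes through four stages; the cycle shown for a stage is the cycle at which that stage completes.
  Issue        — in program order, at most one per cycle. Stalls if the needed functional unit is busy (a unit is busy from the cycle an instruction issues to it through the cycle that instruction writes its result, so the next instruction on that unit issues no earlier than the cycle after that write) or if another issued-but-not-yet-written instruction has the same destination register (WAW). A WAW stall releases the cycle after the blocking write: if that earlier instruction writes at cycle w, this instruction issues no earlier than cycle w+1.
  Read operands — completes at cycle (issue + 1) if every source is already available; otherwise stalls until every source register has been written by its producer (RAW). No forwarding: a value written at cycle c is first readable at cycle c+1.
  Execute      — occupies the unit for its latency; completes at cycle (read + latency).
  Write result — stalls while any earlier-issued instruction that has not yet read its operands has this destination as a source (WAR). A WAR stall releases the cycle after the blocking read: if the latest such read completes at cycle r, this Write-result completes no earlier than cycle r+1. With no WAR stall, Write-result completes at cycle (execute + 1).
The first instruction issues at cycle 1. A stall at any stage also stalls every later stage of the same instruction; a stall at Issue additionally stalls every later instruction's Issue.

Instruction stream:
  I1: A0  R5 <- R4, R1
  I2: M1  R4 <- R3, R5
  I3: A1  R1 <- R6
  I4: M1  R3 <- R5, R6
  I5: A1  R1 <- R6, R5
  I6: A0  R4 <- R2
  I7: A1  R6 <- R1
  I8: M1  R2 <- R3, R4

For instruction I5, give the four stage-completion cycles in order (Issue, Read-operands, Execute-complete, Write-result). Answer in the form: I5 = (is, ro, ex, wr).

I5 = (13, 14, 16, 17)

  I1 | 1 | 2 | 3 | 4
  I2 | 2 | 5 | 10 | 11   RAW R5: wait I1 write@4
  I3 | 3 | 4 | 6 | 7
  I4 | 12 | 13 | 18 | 19   struct: M1 busy until I2 writes@11
  I5 | 13 | 14 | 16 | 17
  I6 | 14 | 15 | 16 | 17
  I7 | 18 | 19 | 21 | 22   struct: A1 busy until I5 writes@17
  I8 | 20 | 21 | 26 | 27   struct: M1 busy until I4 writes@19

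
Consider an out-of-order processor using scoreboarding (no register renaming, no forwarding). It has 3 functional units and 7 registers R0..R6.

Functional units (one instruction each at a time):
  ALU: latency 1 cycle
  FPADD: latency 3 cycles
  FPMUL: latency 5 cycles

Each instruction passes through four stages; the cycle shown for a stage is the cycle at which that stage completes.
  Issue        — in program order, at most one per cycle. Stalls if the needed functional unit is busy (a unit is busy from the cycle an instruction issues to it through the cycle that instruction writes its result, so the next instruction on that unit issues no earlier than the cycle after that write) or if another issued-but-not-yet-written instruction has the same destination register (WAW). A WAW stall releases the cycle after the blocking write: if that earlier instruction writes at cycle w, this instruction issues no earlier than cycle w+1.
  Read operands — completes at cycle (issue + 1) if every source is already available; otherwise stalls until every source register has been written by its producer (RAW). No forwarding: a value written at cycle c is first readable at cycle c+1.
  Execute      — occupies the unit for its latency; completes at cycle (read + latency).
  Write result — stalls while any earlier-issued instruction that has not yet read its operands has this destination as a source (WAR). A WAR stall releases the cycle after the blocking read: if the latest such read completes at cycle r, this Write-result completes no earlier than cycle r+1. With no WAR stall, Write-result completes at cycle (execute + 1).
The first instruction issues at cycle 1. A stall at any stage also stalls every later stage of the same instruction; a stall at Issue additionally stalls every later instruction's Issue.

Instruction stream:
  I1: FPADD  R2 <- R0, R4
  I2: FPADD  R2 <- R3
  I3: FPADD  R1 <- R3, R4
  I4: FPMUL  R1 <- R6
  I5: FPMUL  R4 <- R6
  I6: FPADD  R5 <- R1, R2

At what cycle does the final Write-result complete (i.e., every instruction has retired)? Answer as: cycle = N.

cycle = 34

[1] I1→FPADD
[2] I1 RO
[5] I1 EX
[6] I1 WR R2
[7] I2→FPADD
[8] I2 RO
[11] I2 EX
[12] I2 WR R2
[13] I3→FPADD
[14] I3 RO
[17] I3 EX
[18] I3 WR R1
[19] I4→FPMUL
[20] I4 RO
[25] I4 EX
[26] I4 WR R1
[27] I5→FPMUL
[28] I5 RO · I6→FPADD
[29] I6 RO
[32] I6 EX
[33] I5 EX · I6 WR R5
[34] I5 WR R4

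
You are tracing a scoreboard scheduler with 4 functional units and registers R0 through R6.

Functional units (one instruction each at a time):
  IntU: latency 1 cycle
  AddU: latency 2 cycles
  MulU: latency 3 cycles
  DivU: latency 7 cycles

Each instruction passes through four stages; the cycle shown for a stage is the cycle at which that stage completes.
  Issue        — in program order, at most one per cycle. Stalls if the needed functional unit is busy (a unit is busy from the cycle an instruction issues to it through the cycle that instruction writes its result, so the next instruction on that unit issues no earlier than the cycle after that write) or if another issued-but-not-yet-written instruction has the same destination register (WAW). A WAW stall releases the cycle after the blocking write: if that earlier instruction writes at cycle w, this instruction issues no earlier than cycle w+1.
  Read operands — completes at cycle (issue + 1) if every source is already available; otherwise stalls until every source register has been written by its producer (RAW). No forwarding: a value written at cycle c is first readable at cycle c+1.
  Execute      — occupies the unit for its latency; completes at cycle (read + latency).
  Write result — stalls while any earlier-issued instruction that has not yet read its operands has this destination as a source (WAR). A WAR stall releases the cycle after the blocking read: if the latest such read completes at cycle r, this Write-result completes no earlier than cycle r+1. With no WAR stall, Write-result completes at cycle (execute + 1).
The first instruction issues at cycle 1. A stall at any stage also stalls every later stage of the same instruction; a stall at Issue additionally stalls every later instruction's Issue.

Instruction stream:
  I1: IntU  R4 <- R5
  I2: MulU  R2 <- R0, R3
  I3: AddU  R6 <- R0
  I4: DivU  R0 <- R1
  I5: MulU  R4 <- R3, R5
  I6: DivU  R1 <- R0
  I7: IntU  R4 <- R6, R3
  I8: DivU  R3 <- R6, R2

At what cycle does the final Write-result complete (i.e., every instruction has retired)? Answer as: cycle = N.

t=1  I1→IntU
t=2  I1 RO, I2→MulU
t=3  I1 EX, I2 RO, I3→AddU
t=4  I1 WR R4, I3 RO, I4→DivU
t=5  I4 RO
t=6  I2 EX, I3 EX
t=7  I2 WR R2, I3 WR R6
t=8  I5→MulU
t=9  I5 RO
t=12  I4 EX, I5 EX
t=13  I4 WR R0, I5 WR R4
t=14  I6→DivU
t=15  I6 RO, I7→IntU
t=16  I7 RO
t=17  I7 EX
t=18  I7 WR R4
t=22  I6 EX
t=23  I6 WR R1
t=24  I8→DivU
t=25  I8 RO
t=32  I8 EX
t=33  I8 WR R3

cycle = 33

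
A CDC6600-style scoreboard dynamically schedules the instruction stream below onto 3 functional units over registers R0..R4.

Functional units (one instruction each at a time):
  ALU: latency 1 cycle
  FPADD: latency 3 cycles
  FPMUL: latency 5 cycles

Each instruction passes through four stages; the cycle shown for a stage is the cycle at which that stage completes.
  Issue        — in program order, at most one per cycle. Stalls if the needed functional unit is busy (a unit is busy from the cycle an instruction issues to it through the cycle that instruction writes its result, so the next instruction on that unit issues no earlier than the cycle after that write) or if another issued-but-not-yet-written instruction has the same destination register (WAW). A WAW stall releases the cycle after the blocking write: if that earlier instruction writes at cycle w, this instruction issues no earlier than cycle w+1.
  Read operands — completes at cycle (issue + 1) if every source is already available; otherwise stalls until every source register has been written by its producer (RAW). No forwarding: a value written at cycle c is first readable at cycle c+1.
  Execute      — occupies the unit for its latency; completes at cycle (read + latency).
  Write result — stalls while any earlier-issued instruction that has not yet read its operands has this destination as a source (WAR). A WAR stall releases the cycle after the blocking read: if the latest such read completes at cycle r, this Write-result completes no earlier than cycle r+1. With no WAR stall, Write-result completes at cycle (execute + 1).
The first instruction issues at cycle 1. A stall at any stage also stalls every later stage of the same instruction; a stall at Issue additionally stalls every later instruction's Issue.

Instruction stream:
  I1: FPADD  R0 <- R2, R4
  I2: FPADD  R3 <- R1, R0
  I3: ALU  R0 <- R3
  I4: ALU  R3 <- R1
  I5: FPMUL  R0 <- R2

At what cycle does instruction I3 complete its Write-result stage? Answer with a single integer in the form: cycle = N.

cycle = 15

I1  is:1  ro:2  ex:5  wr:6
I2  is:7  ro:8  ex:11  wr:12  — struct: FPADD busy until I1 writes@6
I3  is:8  ro:13  ex:14  wr:15  — RAW R3: wait I2 write@12
I4  is:16  ro:17  ex:18  wr:19  — struct: ALU busy until I3 writes@15
I5  is:17  ro:18  ex:23  wr:24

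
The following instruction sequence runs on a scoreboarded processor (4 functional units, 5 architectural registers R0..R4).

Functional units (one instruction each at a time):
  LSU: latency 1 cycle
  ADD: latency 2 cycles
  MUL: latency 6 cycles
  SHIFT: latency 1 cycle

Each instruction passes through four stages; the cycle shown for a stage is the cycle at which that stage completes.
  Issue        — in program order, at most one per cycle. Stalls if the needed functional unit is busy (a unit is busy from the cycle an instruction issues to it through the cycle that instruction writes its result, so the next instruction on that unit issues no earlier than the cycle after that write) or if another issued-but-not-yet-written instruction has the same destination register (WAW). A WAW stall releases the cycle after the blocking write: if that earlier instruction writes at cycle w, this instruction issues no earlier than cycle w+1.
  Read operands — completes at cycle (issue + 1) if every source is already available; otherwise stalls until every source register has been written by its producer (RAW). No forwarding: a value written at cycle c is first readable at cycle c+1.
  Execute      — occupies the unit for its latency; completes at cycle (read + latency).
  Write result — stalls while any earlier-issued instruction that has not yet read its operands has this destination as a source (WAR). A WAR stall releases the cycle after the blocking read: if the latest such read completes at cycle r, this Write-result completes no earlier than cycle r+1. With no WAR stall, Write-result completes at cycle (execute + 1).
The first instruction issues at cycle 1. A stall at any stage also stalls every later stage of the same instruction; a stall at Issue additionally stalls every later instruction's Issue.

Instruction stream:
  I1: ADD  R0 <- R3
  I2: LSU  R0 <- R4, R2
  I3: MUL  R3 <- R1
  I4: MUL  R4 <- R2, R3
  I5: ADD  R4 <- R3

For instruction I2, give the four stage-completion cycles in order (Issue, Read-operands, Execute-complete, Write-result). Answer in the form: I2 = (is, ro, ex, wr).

I2 = (6, 7, 8, 9)

I1: IS=1 RO=2 EX=4 WR=5
I2: IS=6 RO=7 EX=8 WR=9  [WAW R0: wait I1 write@5]
I3: IS=7 RO=8 EX=14 WR=15
I4: IS=16 RO=17 EX=23 WR=24  [struct: MUL busy until I3 writes@15]
I5: IS=25 RO=26 EX=28 WR=29  [WAW R4: wait I4 write@24]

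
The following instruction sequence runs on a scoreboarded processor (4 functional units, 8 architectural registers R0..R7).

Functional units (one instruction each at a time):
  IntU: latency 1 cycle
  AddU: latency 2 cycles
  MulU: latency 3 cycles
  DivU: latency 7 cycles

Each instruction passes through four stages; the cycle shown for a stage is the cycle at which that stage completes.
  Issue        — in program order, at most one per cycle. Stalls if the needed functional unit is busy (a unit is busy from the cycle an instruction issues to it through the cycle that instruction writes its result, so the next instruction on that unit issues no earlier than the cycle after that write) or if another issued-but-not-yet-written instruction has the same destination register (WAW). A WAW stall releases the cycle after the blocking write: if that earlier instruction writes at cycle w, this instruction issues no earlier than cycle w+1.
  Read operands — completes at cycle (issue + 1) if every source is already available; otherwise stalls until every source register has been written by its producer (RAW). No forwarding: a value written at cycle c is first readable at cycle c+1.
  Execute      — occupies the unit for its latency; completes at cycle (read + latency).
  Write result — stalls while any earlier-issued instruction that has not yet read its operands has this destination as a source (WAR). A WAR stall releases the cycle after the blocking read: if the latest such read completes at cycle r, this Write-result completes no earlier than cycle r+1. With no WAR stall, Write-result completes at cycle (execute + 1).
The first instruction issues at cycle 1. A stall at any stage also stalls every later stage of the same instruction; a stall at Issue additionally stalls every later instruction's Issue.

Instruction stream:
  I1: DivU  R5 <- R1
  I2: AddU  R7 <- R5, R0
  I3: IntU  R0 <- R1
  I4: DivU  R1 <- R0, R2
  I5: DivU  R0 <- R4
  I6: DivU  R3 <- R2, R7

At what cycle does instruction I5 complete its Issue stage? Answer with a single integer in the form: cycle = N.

cycle = 22

[1] I1→DivU
[2] I1 RO, I2→AddU
[3] I3→IntU
[4] I3 RO
[5] I3 EX
[9] I1 EX
[10] I1 WR R5
[11] I2 RO, I4→DivU
[12] I3 WR R0
[13] I2 EX, I4 RO
[14] I2 WR R7
[20] I4 EX
[21] I4 WR R1
[22] I5→DivU
[23] I5 RO
[30] I5 EX
[31] I5 WR R0
[32] I6→DivU
[33] I6 RO
[40] I6 EX
[41] I6 WR R3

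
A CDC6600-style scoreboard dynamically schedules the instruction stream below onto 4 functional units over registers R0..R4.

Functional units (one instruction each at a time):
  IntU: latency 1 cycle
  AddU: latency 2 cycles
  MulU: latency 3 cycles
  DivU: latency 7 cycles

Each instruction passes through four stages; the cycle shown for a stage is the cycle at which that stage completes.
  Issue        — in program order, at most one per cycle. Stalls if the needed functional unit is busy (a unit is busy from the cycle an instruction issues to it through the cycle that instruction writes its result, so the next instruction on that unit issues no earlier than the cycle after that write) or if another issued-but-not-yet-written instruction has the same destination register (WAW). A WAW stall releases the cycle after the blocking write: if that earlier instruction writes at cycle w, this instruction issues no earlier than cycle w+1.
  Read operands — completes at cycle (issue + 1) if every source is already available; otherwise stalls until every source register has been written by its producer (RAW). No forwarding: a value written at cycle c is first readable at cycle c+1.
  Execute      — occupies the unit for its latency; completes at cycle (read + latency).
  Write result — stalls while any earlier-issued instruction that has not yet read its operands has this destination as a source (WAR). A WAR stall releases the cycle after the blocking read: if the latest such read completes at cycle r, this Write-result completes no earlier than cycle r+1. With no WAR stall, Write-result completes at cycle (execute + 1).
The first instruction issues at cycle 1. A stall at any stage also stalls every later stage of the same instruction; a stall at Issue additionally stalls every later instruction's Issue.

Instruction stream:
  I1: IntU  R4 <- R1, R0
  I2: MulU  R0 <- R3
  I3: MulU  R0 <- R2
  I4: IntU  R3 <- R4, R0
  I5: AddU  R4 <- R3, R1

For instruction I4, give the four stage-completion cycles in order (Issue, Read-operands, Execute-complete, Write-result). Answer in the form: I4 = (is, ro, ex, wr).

I4 = (9, 14, 15, 16)

c1: I1 issues→IntU
c2: I1 reads; I2 issues→MulU
c3: I1 exec-done; I2 reads
c4: I1 writes R4
c6: I2 exec-done
c7: I2 writes R0
c8: I3 issues→MulU
c9: I3 reads; I4 issues→IntU
c10: I5 issues→AddU
c12: I3 exec-done
c13: I3 writes R0
c14: I4 reads
c15: I4 exec-done
c16: I4 writes R3
c17: I5 reads
c19: I5 exec-done
c20: I5 writes R4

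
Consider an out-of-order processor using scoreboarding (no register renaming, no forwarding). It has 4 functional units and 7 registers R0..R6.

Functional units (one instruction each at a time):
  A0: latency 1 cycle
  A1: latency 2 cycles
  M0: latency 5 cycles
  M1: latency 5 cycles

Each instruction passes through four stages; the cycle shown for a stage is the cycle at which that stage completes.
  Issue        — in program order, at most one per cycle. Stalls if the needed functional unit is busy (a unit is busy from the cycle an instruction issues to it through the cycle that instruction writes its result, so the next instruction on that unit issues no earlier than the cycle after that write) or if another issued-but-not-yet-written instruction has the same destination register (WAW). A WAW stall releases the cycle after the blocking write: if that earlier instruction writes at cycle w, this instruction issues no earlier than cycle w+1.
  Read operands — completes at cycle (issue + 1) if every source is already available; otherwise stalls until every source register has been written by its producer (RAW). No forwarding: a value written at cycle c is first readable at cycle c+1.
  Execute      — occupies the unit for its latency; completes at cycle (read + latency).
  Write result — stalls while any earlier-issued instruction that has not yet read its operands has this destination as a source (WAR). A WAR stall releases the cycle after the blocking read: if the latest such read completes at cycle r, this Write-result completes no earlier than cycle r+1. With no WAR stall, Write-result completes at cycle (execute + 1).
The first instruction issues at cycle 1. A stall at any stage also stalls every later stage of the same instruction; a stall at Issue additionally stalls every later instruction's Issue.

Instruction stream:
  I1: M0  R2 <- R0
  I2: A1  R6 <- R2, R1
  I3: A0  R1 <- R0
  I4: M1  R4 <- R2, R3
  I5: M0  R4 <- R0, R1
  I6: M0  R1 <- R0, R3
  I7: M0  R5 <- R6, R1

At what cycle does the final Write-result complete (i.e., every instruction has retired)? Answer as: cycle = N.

cycle = 39

I1 -> (1, 2, 7, 8)
I2 -> (2, 9, 11, 12)  // RAW R2: wait I1 write@8
I3 -> (3, 4, 5, 10)  // WAR R1: wait I2 read@9
I4 -> (4, 9, 14, 15)  // RAW R2: wait I1 write@8
I5 -> (16, 17, 22, 23)  // WAW R4: wait I4 write@15
I6 -> (24, 25, 30, 31)  // struct: M0 busy until I5 writes@23
I7 -> (32, 33, 38, 39)  // struct: M0 busy until I6 writes@31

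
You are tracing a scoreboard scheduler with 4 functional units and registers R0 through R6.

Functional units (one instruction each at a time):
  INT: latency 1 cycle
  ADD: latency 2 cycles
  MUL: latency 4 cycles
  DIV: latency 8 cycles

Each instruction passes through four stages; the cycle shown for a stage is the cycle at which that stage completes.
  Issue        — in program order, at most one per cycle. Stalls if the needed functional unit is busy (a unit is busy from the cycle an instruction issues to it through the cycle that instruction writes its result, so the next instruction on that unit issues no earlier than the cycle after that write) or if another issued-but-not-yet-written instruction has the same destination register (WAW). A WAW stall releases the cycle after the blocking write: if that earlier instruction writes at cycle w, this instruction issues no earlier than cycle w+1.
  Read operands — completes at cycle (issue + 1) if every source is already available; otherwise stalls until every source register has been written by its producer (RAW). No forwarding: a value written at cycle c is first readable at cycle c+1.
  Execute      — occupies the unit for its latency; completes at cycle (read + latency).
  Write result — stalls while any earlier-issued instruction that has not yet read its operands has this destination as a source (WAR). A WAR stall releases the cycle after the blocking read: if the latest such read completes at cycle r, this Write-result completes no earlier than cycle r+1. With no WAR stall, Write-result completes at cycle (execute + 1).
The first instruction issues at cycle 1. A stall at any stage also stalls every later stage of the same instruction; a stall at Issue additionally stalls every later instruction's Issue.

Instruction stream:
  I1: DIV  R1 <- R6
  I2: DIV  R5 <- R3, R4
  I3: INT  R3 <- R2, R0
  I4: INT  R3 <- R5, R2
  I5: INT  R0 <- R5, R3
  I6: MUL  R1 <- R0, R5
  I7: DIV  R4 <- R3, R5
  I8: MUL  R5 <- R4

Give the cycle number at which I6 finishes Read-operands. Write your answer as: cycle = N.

cycle 1: I1 dispatched to DIV
cycle 2: I1 operands ready
cycle 10: I1 complete
cycle 11: R1←I1
cycle 12: I2 dispatched to DIV
cycle 13: I2 operands ready; I3 dispatched to INT
cycle 14: I3 operands ready
cycle 15: I3 complete
cycle 16: R3←I3
cycle 17: I4 dispatched to INT
cycle 21: I2 complete
cycle 22: R5←I2
cycle 23: I4 operands ready
cycle 24: I4 complete
cycle 25: R3←I4
cycle 26: I5 dispatched to INT
cycle 27: I5 operands ready; I6 dispatched to MUL
cycle 28: I5 complete; I7 dispatched to DIV
cycle 29: R0←I5; I7 operands ready
cycle 30: I6 operands ready
cycle 34: I6 complete
cycle 35: R1←I6
cycle 36: I8 dispatched to MUL
cycle 37: I7 complete
cycle 38: R4←I7
cycle 39: I8 operands ready
cycle 43: I8 complete
cycle 44: R5←I8

cycle = 30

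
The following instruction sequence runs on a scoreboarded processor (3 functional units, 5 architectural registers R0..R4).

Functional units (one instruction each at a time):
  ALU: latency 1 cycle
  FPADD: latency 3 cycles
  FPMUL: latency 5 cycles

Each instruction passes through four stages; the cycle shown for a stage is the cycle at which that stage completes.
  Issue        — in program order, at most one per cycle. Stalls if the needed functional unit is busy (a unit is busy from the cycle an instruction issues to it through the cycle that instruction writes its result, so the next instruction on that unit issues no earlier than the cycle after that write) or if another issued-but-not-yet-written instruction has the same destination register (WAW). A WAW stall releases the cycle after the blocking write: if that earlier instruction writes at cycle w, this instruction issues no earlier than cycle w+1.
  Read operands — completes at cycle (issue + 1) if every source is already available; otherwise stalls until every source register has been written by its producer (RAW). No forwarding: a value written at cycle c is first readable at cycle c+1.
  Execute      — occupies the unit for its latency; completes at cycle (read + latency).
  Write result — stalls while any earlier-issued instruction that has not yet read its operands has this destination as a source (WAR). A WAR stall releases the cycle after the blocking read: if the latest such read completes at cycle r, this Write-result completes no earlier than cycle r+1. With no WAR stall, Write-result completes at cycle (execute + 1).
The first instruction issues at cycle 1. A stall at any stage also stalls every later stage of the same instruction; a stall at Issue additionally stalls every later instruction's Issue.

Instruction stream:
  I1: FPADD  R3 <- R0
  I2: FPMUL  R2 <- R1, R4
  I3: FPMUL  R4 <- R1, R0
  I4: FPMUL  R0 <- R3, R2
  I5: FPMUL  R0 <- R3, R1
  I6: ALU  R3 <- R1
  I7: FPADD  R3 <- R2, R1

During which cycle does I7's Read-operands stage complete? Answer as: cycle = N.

cycle = 32

cycle 1: I1 dispatched to FPADD
cycle 2: I1 operands ready, I2 dispatched to FPMUL
cycle 3: I2 operands ready
cycle 5: I1 complete
cycle 6: R3←I1
cycle 8: I2 complete
cycle 9: R2←I2
cycle 10: I3 dispatched to FPMUL
cycle 11: I3 operands ready
cycle 16: I3 complete
cycle 17: R4←I3
cycle 18: I4 dispatched to FPMUL
cycle 19: I4 operands ready
cycle 24: I4 complete
cycle 25: R0←I4
cycle 26: I5 dispatched to FPMUL
cycle 27: I5 operands ready, I6 dispatched to ALU
cycle 28: I6 operands ready
cycle 29: I6 complete
cycle 30: R3←I6
cycle 31: I7 dispatched to FPADD
cycle 32: I5 complete, I7 operands ready
cycle 33: R0←I5
cycle 35: I7 complete
cycle 36: R3←I7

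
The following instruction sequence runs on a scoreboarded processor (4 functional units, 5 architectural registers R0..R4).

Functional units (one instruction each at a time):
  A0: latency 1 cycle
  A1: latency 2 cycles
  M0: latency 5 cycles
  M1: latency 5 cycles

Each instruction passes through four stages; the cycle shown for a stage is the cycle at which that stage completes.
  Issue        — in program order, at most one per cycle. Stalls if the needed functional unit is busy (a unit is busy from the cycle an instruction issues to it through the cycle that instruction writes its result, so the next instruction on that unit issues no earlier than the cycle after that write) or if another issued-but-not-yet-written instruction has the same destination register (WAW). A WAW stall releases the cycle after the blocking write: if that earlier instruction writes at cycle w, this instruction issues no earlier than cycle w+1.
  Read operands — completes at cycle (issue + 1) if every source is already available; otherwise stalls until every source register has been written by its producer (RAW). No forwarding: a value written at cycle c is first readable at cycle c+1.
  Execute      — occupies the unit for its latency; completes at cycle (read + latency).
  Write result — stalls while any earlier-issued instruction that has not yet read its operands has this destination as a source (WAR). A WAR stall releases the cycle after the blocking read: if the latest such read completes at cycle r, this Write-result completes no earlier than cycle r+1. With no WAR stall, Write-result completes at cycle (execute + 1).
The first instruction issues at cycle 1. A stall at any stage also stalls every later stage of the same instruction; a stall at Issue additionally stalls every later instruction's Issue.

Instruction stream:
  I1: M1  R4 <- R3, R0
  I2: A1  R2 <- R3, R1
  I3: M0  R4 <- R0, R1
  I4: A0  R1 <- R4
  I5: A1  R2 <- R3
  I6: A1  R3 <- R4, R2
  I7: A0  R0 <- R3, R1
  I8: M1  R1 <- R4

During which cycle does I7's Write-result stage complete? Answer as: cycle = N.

cycle = 23

  I1 | 1 | 2 | 7 | 8
  I2 | 2 | 3 | 5 | 6
  I3 | 9 | 10 | 15 | 16   WAW R4: wait I1 write@8
  I4 | 10 | 17 | 18 | 19   RAW R4: wait I3 write@16
  I5 | 11 | 12 | 14 | 15
  I6 | 16 | 17 | 19 | 20   struct: A1 busy until I5 writes@15
  I7 | 20 | 21 | 22 | 23   struct: A0 busy until I4 writes@19
  I8 | 21 | 22 | 27 | 28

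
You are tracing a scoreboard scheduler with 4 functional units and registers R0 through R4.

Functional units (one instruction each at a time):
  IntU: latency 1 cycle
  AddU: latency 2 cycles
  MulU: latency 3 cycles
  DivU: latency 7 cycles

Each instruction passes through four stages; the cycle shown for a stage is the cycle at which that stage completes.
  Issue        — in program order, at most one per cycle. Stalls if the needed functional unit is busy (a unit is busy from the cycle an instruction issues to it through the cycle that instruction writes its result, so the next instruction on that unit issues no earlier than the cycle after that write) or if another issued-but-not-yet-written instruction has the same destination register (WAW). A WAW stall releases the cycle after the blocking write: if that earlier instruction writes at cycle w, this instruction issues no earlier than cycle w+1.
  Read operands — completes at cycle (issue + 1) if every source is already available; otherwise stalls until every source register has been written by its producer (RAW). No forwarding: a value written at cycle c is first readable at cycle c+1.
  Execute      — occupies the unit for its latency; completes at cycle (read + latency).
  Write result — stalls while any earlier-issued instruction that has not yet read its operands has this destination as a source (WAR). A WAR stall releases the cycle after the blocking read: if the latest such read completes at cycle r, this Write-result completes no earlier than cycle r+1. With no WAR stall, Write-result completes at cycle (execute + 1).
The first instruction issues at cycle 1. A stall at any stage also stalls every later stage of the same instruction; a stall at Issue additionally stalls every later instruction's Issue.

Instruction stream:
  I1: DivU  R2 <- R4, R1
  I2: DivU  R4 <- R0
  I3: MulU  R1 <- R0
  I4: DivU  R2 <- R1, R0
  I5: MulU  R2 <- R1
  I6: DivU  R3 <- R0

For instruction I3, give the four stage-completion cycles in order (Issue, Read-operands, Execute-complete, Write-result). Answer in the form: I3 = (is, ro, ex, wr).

I1: IS=1 RO=2 EX=9 WR=10
I2: IS=11 RO=12 EX=19 WR=20  [struct: DivU busy until I1 writes@10]
I3: IS=12 RO=13 EX=16 WR=17
I4: IS=21 RO=22 EX=29 WR=30  [struct: DivU busy until I2 writes@20]
I5: IS=31 RO=32 EX=35 WR=36  [WAW R2: wait I4 write@30]
I6: IS=32 RO=33 EX=40 WR=41

I3 = (12, 13, 16, 17)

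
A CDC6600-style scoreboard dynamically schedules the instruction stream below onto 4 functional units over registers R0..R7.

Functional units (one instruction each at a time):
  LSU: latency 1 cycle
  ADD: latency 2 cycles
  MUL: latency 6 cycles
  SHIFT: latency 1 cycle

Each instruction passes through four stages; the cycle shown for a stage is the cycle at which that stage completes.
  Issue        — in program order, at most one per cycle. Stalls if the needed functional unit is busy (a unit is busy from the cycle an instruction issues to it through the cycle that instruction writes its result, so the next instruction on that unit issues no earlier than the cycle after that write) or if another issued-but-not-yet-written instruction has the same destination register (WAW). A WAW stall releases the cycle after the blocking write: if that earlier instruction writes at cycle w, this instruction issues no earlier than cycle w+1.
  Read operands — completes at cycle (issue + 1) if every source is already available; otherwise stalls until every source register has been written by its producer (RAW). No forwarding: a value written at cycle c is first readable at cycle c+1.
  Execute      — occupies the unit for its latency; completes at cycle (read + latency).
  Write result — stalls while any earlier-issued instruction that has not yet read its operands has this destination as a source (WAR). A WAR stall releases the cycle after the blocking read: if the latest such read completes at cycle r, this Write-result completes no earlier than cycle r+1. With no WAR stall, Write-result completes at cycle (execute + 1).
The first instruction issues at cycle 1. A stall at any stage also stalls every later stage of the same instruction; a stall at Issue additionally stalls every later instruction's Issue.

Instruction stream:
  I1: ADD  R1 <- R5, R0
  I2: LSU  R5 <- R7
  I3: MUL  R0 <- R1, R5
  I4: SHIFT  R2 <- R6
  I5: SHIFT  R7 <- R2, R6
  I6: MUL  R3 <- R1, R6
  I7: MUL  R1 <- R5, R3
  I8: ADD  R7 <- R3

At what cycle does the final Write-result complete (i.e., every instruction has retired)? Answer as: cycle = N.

c1: issue I1 (ADD)
c2: I1 read-ops · issue I2 (LSU)
c3: I2 read-ops · issue I3 (MUL)
c4: I1 finished on ADD · I2 finished on LSU · issue I4 (SHIFT)
c5: I1→R1 · I2→R5 · I4 read-ops
c6: I3 read-ops · I4 finished on SHIFT
c7: I4→R2
c8: issue I5 (SHIFT)
c9: I5 read-ops
c10: I5 finished on SHIFT
c11: I5→R7
c12: I3 finished on MUL
c13: I3→R0
c14: issue I6 (MUL)
c15: I6 read-ops
c21: I6 finished on MUL
c22: I6→R3
c23: issue I7 (MUL)
c24: I7 read-ops · issue I8 (ADD)
c25: I8 read-ops
c27: I8 finished on ADD
c28: I8→R7
c30: I7 finished on MUL
c31: I7→R1

cycle = 31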